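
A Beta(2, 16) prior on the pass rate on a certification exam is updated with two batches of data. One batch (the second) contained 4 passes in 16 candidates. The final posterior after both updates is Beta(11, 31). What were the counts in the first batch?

5 passes and 3 failures

Sequential conjugate updates are equivalent to a single update on the pooled data, so total successes = posterior α − prior α and total failures = posterior β − prior β.
Total across both batches: 11−2=9 passes, 31−16=15 failures.
Subtract the second batch: 9−4=5 passes and 15−12=3 failures.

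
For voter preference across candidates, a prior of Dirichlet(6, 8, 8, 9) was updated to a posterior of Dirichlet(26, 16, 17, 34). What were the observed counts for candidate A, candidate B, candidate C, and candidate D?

For a Dirichlet(α) prior with multinomial counts c, the posterior is Dirichlet(α + c) componentwise.
Counts are posterior − prior componentwise: 26−6=20, 16−8=8, 17−8=9, 34−9=25.

counts (20, 8, 9, 25)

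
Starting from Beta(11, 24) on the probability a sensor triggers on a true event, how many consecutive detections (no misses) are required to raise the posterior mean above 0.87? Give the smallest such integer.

After k detections and 0 misses the posterior is Beta(11+k, 24), with mean (11+k)/(11+24+k).
Set (11+k)/(35+k) > 0.87 and solve: k > (0.87·35 − 11)/(1 − 0.87) = 149.615.
The smallest integer exceeding 149.615 is 150.

k = 150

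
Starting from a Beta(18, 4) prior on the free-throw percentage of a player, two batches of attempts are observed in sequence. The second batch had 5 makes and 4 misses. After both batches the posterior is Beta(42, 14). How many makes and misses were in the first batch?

19 makes and 6 misses

Sequential conjugate updates are equivalent to a single update on the pooled data, so total successes = posterior α − prior α and total failures = posterior β − prior β.
Total across both batches: 42−18=24 makes, 14−4=10 misses.
Subtract the second batch: 24−5=19 makes and 10−4=6 misses.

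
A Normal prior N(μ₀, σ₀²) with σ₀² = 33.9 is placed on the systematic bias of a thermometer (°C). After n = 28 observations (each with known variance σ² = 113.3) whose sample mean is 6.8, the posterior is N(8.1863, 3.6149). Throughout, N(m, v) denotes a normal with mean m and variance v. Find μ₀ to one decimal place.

μ₀ = 19.8

The posterior mean is a precision-weighted average: μ_n = (τ₀μ₀ + τ_data·x̄)/(τ₀+τ_data), with τ₀=1/σ₀² and τ_data=n/σ².
Here τ₀ = 1/33.9 = 0.029499 and τ_data = 28/113.3 = 0.247132, so τ_n = 0.276631.
Rearranging for μ₀: μ₀ = (μ_n·τ_n − τ_data·x̄)/τ₀ = (8.1863·0.276631 − 0.247132·6.8) / 0.029499 = 0.584087/0.029499 ≈ 19.8.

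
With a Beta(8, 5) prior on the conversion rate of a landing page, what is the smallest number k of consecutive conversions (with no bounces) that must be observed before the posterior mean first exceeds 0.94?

After k conversions and 0 bounces the posterior is Beta(8+k, 5), with mean (8+k)/(8+5+k).
Set (8+k)/(13+k) > 0.94 and solve: k > (0.94·13 − 8)/(1 − 0.94) = 70.333.
The smallest integer exceeding 70.333 is 71, and checking k=71: (79)/(84) = 0.9405 > 0.94.

k = 71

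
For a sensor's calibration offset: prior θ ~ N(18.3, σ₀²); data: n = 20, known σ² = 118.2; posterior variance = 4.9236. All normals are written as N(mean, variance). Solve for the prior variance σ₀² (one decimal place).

σ₀² = 29.5

Posterior precision equals prior precision plus data precision: 1/σ_n² = 1/σ₀² + n/σ².
So 1/σ₀² = 1/4.9236 − 20/118.2 = 0.203103 − 0.169205 = 0.033898.
Hence σ₀² = 1/0.033898 ≈ 29.5.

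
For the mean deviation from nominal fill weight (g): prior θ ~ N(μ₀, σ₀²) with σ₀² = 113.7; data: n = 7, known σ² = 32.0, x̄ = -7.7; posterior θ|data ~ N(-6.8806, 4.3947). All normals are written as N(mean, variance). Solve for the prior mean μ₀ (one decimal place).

μ₀ = 13.5

The posterior mean is a precision-weighted average: μ_n = (τ₀μ₀ + τ_data·x̄)/(τ₀+τ_data), with τ₀=1/σ₀² and τ_data=n/σ².
Here τ₀ = 1/113.7 = 0.008795 and τ_data = 7/32.0 = 0.218750, so τ_n = 0.227545.
Rearranging for μ₀: μ₀ = (μ_n·τ_n − τ_data·x̄)/τ₀ = (-6.8806·0.227545 − 0.218750·-7.7) / 0.008795 = 0.118729/0.008795 ≈ 13.5.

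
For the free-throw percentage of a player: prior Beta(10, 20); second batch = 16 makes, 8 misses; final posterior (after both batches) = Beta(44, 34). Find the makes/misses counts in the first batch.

18 makes and 6 misses

Because Beta–binomial updating is additive in the counts, the combined data contributed (α_post−α_prior, β_post−β_prior) successes and failures.
Total across both batches: 44−10=34 makes, 34−20=14 misses.
Subtract the second batch: 34−16=18 makes and 14−8=6 misses.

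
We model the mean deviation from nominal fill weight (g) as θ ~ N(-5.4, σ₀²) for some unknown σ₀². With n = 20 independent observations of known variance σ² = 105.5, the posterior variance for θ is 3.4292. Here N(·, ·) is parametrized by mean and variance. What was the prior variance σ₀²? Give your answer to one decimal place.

Posterior precision equals prior precision plus data precision: 1/σ_n² = 1/σ₀² + n/σ².
So 1/σ₀² = 1/3.4292 − 20/105.5 = 0.291613 − 0.189573 = 0.102040.
Hence σ₀² = 1/0.102040 ≈ 9.8.

σ₀² = 9.8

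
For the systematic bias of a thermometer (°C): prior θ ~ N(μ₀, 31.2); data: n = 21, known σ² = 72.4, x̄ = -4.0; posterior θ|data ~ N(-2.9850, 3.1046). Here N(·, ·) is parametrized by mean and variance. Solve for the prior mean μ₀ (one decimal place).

μ₀ = 6.2

With known observation variance, the Normal–Normal posterior has precision τ_n = τ₀ + n/σ² and mean μ_n = (τ₀μ₀ + (n/σ²)x̄)/τ_n.
Here τ₀ = 1/31.2 = 0.032051 and τ_data = 21/72.4 = 0.290055, so τ_n = 0.322106.
Rearranging for μ₀: μ₀ = (μ_n·τ_n − τ_data·x̄)/τ₀ = (-2.9850·0.322106 − 0.290055·-4.0) / 0.032051 = 0.198734/0.032051 ≈ 6.2.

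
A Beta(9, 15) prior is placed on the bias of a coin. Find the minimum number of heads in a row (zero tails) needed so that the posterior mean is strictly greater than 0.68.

k = 23

After k heads and 0 tails the posterior is Beta(9+k, 15), with mean (9+k)/(9+15+k).
Set (9+k)/(24+k) > 0.68 and solve: k > (0.68·24 − 9)/(1 − 0.68) = 22.875.
The smallest integer exceeding 22.875 is 23.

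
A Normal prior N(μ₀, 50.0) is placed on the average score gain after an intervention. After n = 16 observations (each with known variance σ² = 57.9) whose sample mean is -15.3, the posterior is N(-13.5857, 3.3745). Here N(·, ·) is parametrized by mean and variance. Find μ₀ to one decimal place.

μ₀ = 10.1

The posterior mean is a precision-weighted average: μ_n = (τ₀μ₀ + τ_data·x̄)/(τ₀+τ_data), with τ₀=1/σ₀² and τ_data=n/σ².
Here τ₀ = 1/50.0 = 0.020000 and τ_data = 16/57.9 = 0.276339, so τ_n = 0.296339.
Rearranging for μ₀: μ₀ = (μ_n·τ_n − τ_data·x̄)/τ₀ = (-13.5857·0.296339 − 0.276339·-15.3) / 0.020000 = 0.202014/0.020000 ≈ 10.1.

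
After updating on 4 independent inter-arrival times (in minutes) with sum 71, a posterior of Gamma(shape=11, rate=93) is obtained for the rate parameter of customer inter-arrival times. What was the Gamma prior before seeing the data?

Gamma(shape=7, rate=22)

For an exponential likelihood with a Gamma(α, β) prior on the rate, n observations with total T give posterior Gamma(α+n, β+T).
So α = 11 − 4 = 7 and β = 93 − 71 = 22.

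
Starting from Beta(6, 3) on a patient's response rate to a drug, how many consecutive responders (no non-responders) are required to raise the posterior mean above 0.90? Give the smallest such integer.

k = 22

After k responders and 0 non-responders the posterior is Beta(6+k, 3), with mean (6+k)/(6+3+k).
Set (6+k)/(9+k) > 0.90 and solve: k > (0.90·9 − 6)/(1 − 0.90) = 21.000.
The smallest integer exceeding 21.000 is 22, and checking k=22: (28)/(31) = 0.9032 > 0.90.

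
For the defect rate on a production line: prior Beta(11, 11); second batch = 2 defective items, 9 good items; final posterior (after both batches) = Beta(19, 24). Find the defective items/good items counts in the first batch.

6 defective items and 4 good items

Because Beta–binomial updating is additive in the counts, the combined data contributed (α_post−α_prior, β_post−β_prior) successes and failures.
Total across both batches: 19−11=8 defective items, 24−11=13 good items.
Subtract the second batch: 8−2=6 defective items and 13−9=4 good items.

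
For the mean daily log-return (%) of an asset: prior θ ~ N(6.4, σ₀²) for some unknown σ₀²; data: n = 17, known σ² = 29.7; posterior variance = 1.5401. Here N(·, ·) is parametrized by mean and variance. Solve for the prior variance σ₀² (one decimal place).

σ₀² = 13.0

For the Normal–Normal model with known σ², precisions add: τ_n = τ₀ + n/σ².
So 1/σ₀² = 1/1.5401 − 17/29.7 = 0.649308 − 0.572391 = 0.076917.
Hence σ₀² = 1/0.076917 ≈ 13.0.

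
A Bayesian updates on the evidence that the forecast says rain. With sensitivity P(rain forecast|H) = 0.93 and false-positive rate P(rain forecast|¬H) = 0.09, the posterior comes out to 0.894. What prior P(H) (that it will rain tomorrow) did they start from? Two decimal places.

In odds form, posterior odds = prior odds × likelihood ratio, so prior odds = posterior odds ÷ LR.
Posterior odds = 0.894/(1−0.894) = 8.4340. LR = 0.93/0.09 = 10.3333.
Prior odds = 8.4340/10.3333 = 0.8162, so P(H) = 0.8162/(1+0.8162) ≈ 0.45.

P(H) = 0.45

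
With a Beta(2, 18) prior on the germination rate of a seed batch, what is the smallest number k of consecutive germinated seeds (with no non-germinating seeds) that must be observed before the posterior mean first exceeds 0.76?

k = 56

After k germinated seeds and 0 non-germinating seeds the posterior is Beta(2+k, 18), with mean (2+k)/(2+18+k).
Set (2+k)/(20+k) > 0.76 and solve: k > (0.76·20 − 2)/(1 − 0.76) = 55.000.
The smallest integer exceeding 55.000 is 56, and checking k=56: (58)/(76) = 0.7632 > 0.76.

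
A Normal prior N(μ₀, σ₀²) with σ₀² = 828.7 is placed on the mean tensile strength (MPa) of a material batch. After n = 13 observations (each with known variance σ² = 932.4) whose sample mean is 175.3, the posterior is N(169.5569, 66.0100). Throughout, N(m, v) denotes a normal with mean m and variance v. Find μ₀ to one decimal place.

The posterior mean is a precision-weighted average: μ_n = (τ₀μ₀ + τ_data·x̄)/(τ₀+τ_data), with τ₀=1/σ₀² and τ_data=n/σ².
Here τ₀ = 1/828.7 = 0.001207 and τ_data = 13/932.4 = 0.013943, so τ_n = 0.015150.
Rearranging for μ₀: μ₀ = (μ_n·τ_n − τ_data·x̄)/τ₀ = (169.5569·0.015150 − 0.013943·175.3) / 0.001207 = 0.124579/0.001207 ≈ 103.2.

μ₀ = 103.2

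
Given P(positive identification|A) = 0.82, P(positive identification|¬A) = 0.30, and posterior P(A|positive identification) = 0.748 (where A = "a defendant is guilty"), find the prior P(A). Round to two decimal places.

P(A) = 0.52

Bayes' rule in odds form gives O(A|E) = O(A)·[P(E|A)/P(E|¬A)], hence O(A) = O(A|E)/LR.
Posterior odds = 0.748/(1−0.748) = 2.9683. LR = 0.82/0.30 = 2.7333.
Prior odds = 2.9683/2.7333 = 1.0860, so P(A) = 1.0860/(1+1.0860) ≈ 0.52.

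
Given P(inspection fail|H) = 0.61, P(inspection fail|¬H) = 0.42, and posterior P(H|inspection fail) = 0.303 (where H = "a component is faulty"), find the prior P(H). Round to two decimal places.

Bayes' rule in odds form gives O(H|E) = O(H)·[P(E|H)/P(E|¬H)], hence O(H) = O(H|E)/LR.
Posterior odds = 0.303/(1−0.303) = 0.4347. LR = 0.61/0.42 = 1.4524.
Prior odds = 0.4347/1.4524 = 0.2993, so P(H) = 0.2993/(1+0.2993) ≈ 0.23.

P(H) = 0.23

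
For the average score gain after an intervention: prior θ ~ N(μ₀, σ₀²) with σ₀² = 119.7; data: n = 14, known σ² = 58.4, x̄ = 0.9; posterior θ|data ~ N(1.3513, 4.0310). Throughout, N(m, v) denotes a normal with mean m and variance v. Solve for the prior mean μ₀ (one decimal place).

With known observation variance, the Normal–Normal posterior has precision τ_n = τ₀ + n/σ² and mean μ_n = (τ₀μ₀ + (n/σ²)x̄)/τ_n.
Here τ₀ = 1/119.7 = 0.008354 and τ_data = 14/58.4 = 0.239726, so τ_n = 0.248080.
Rearranging for μ₀: μ₀ = (μ_n·τ_n − τ_data·x̄)/τ₀ = (1.3513·0.248080 − 0.239726·0.9) / 0.008354 = 0.119477/0.008354 ≈ 14.3.

μ₀ = 14.3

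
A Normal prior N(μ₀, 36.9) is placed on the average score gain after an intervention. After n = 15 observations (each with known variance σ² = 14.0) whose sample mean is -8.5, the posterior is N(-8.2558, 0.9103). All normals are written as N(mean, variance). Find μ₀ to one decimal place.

μ₀ = 1.4

With known observation variance, the Normal–Normal posterior has precision τ_n = τ₀ + n/σ² and mean μ_n = (τ₀μ₀ + (n/σ²)x̄)/τ_n.
Here τ₀ = 1/36.9 = 0.027100 and τ_data = 15/14.0 = 1.071429, so τ_n = 1.098529.
Rearranging for μ₀: μ₀ = (μ_n·τ_n − τ_data·x̄)/τ₀ = (-8.2558·1.098529 − 1.071429·-8.5) / 0.027100 = 0.037911/0.027100 ≈ 1.4.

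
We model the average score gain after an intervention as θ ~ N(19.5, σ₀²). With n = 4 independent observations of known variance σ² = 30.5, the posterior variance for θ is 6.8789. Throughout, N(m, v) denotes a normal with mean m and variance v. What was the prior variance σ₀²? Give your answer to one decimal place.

Posterior precision equals prior precision plus data precision: 1/σ_n² = 1/σ₀² + n/σ².
So 1/σ₀² = 1/6.8789 − 4/30.5 = 0.145372 − 0.131148 = 0.014224.
Hence σ₀² = 1/0.014224 ≈ 70.3.

σ₀² = 70.3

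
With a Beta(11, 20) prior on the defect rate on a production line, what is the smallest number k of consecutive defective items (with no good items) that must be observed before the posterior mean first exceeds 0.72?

After k defective items and 0 good items the posterior is Beta(11+k, 20), with mean (11+k)/(11+20+k).
Set (11+k)/(31+k) > 0.72 and solve: k > (0.72·31 − 11)/(1 − 0.72) = 40.429.
The smallest integer exceeding 40.429 is 41, and checking k=41: (52)/(72) = 0.7222 > 0.72.

k = 41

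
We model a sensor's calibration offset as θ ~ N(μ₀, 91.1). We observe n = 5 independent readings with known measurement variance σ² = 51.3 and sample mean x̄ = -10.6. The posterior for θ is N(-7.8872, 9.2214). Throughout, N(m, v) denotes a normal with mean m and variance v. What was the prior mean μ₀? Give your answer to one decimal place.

With known observation variance, the Normal–Normal posterior has precision τ_n = τ₀ + n/σ² and mean μ_n = (τ₀μ₀ + (n/σ²)x̄)/τ_n.
Here τ₀ = 1/91.1 = 0.010977 and τ_data = 5/51.3 = 0.097466, so τ_n = 0.108443.
Rearranging for μ₀: μ₀ = (μ_n·τ_n − τ_data·x̄)/τ₀ = (-7.8872·0.108443 − 0.097466·-10.6) / 0.010977 = 0.177828/0.010977 ≈ 16.2.

μ₀ = 16.2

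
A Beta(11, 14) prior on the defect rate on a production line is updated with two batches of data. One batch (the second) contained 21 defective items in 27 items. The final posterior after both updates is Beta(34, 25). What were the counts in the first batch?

Because Beta–binomial updating is additive in the counts, the combined data contributed (α_post−α_prior, β_post−β_prior) successes and failures.
Total across both batches: 34−11=23 defective items, 25−14=11 good items.
Subtract the second batch: 23−21=2 defective items and 11−6=5 good items.

2 defective items and 5 good items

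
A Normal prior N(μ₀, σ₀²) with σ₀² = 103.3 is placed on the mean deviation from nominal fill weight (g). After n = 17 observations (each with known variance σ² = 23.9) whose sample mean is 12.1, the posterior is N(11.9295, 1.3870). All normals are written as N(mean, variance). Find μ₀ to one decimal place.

With known observation variance, the Normal–Normal posterior has precision τ_n = τ₀ + n/σ² and mean μ_n = (τ₀μ₀ + (n/σ²)x̄)/τ_n.
Here τ₀ = 1/103.3 = 0.009681 and τ_data = 17/23.9 = 0.711297, so τ_n = 0.720978.
Rearranging for μ₀: μ₀ = (μ_n·τ_n − τ_data·x̄)/τ₀ = (11.9295·0.720978 − 0.711297·12.1) / 0.009681 = -0.005787/0.009681 ≈ -0.6.

μ₀ = -0.6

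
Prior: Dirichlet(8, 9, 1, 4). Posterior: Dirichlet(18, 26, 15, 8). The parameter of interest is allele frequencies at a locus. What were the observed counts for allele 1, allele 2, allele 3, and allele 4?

counts (10, 17, 14, 4)

For a Dirichlet(α) prior with multinomial counts c, the posterior is Dirichlet(α + c) componentwise.
Counts are posterior − prior componentwise: 18−8=10, 26−9=17, 15−1=14, 8−4=4.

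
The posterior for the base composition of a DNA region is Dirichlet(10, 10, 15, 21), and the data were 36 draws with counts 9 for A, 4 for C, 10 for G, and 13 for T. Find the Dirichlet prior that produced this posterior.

For a Dirichlet(α) prior with multinomial counts c, the posterior is Dirichlet(α + c) componentwise.
Subtract each count from the matching posterior parameter: 10−9=1, 10−4=6, 15−10=5, 21−13=8.

Dirichlet(1, 6, 5, 8)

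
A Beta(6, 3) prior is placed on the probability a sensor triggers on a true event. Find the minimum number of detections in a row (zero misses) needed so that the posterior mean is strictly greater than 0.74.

k = 3

After k detections and 0 misses the posterior is Beta(6+k, 3), with mean (6+k)/(6+3+k).
Set (6+k)/(9+k) > 0.74 and solve: k > (0.74·9 − 6)/(1 − 0.74) = 2.538.
The smallest integer exceeding 2.538 is 3, and checking k=3: (9)/(12) = 0.7500 > 0.74.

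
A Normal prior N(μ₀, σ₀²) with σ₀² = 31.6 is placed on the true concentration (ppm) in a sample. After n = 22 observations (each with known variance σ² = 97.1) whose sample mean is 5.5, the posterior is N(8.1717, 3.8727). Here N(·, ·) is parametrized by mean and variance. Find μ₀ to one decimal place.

μ₀ = 27.3

The posterior mean is a precision-weighted average: μ_n = (τ₀μ₀ + τ_data·x̄)/(τ₀+τ_data), with τ₀=1/σ₀² and τ_data=n/σ².
Here τ₀ = 1/31.6 = 0.031646 and τ_data = 22/97.1 = 0.226571, so τ_n = 0.258217.
Rearranging for μ₀: μ₀ = (μ_n·τ_n − τ_data·x̄)/τ₀ = (8.1717·0.258217 − 0.226571·5.5) / 0.031646 = 0.863931/0.031646 ≈ 27.3.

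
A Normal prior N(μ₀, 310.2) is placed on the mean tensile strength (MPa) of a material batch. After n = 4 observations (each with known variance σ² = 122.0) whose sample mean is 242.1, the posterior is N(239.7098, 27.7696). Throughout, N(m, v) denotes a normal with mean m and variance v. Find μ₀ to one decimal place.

μ₀ = 215.4

The posterior mean is a precision-weighted average: μ_n = (τ₀μ₀ + τ_data·x̄)/(τ₀+τ_data), with τ₀=1/σ₀² and τ_data=n/σ².
Here τ₀ = 1/310.2 = 0.003224 and τ_data = 4/122.0 = 0.032787, so τ_n = 0.036011.
Rearranging for μ₀: μ₀ = (μ_n·τ_n − τ_data·x̄)/τ₀ = (239.7098·0.036011 − 0.032787·242.1) / 0.003224 = 0.694457/0.003224 ≈ 215.4.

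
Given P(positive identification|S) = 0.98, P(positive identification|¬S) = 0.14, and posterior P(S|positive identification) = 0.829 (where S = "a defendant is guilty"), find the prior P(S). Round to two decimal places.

P(S) = 0.41

Bayes' rule in odds form gives O(S|E) = O(S)·[P(E|S)/P(E|¬S)], hence O(S) = O(S|E)/LR.
Posterior odds = 0.829/(1−0.829) = 4.8480. LR = 0.98/0.14 = 7.0000.
Prior odds = 4.8480/7.0000 = 0.6926, so P(S) = 0.6926/(1+0.6926) ≈ 0.41.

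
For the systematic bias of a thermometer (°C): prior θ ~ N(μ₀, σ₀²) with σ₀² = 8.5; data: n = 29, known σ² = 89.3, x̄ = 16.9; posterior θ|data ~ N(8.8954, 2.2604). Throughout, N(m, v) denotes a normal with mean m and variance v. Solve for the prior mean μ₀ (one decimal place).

μ₀ = -13.2

With known observation variance, the Normal–Normal posterior has precision τ_n = τ₀ + n/σ² and mean μ_n = (τ₀μ₀ + (n/σ²)x̄)/τ_n.
Here τ₀ = 1/8.5 = 0.117647 and τ_data = 29/89.3 = 0.324748, so τ_n = 0.442395.
Rearranging for μ₀: μ₀ = (μ_n·τ_n − τ_data·x̄)/τ₀ = (8.8954·0.442395 − 0.324748·16.9) / 0.117647 = -1.552961/0.117647 ≈ -13.2.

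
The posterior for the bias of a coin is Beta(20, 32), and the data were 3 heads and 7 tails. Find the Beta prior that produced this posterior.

A Beta(α, β) prior with s successes and f failures in binomial data gives a Beta(α+s, β+f) posterior.
Subtract the data counts: 20−3=17, 32−7=25.

Beta(17, 25)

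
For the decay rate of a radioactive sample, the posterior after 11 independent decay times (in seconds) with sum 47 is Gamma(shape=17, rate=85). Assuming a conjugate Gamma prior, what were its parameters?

Gamma(shape=6, rate=38)

Gamma–exponential conjugacy: posterior shape = α + n, posterior rate = β + Σtᵢ.
So α = 17 − 11 = 6 and β = 85 − 47 = 38.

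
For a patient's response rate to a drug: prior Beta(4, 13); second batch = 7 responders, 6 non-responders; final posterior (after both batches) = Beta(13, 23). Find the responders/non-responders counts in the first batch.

2 responders and 4 non-responders

Sequential conjugate updates are equivalent to a single update on the pooled data, so total successes = posterior α − prior α and total failures = posterior β − prior β.
Total across both batches: 13−4=9 responders, 23−13=10 non-responders.
Subtract the second batch: 9−7=2 responders and 10−6=4 non-responders.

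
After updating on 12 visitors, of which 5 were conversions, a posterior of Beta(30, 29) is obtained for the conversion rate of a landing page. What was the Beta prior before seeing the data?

Under Beta–binomial conjugacy the posterior parameters are (a+s, b+f).
So a = 30 − 5 = 25 and b = 29 − 7 = 22.

Beta(25, 22)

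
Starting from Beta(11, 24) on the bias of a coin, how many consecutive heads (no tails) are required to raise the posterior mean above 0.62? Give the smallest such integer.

k = 29

After k heads and 0 tails the posterior is Beta(11+k, 24), with mean (11+k)/(11+24+k).
Set (11+k)/(35+k) > 0.62 and solve: k > (0.62·35 − 11)/(1 − 0.62) = 28.158.
The smallest integer exceeding 28.158 is 29, and checking k=29: (40)/(64) = 0.6250 > 0.62.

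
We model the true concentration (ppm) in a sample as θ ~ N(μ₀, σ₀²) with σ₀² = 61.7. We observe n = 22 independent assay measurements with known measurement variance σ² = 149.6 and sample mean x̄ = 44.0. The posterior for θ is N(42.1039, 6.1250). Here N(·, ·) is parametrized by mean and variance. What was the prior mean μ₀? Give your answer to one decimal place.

The posterior mean is a precision-weighted average: μ_n = (τ₀μ₀ + τ_data·x̄)/(τ₀+τ_data), with τ₀=1/σ₀² and τ_data=n/σ².
Here τ₀ = 1/61.7 = 0.016207 and τ_data = 22/149.6 = 0.147059, so τ_n = 0.163266.
Rearranging for μ₀: μ₀ = (μ_n·τ_n − τ_data·x̄)/τ₀ = (42.1039·0.163266 − 0.147059·44.0) / 0.016207 = 0.403539/0.016207 ≈ 24.9.

μ₀ = 24.9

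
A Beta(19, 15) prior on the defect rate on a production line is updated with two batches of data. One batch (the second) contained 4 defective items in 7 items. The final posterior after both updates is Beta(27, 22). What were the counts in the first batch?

4 defective items and 4 good items

Sequential conjugate updates are equivalent to a single update on the pooled data, so total successes = posterior α − prior α and total failures = posterior β − prior β.
Total across both batches: 27−19=8 defective items, 22−15=7 good items.
Subtract the second batch: 8−4=4 defective items and 7−3=4 good items.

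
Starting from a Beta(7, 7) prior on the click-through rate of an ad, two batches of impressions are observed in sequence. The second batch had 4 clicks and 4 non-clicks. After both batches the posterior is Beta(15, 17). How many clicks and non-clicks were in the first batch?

4 clicks and 6 non-clicks

Sequential conjugate updates are equivalent to a single update on the pooled data, so total successes = posterior α − prior α and total failures = posterior β − prior β.
Total across both batches: 15−7=8 clicks, 17−7=10 non-clicks.
Subtract the second batch: 8−4=4 clicks and 10−4=6 non-clicks.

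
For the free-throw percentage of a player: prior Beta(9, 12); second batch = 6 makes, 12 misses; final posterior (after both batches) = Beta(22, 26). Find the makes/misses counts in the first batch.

Sequential conjugate updates are equivalent to a single update on the pooled data, so total successes = posterior α − prior α and total failures = posterior β − prior β.
Total across both batches: 22−9=13 makes, 26−12=14 misses.
Subtract the second batch: 13−6=7 makes and 14−12=2 misses.

7 makes and 2 misses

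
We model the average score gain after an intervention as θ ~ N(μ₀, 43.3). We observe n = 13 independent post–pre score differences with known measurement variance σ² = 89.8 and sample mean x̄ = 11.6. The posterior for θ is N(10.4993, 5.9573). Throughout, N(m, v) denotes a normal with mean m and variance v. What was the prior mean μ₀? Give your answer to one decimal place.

μ₀ = 3.6

With known observation variance, the Normal–Normal posterior has precision τ_n = τ₀ + n/σ² and mean μ_n = (τ₀μ₀ + (n/σ²)x̄)/τ_n.
Here τ₀ = 1/43.3 = 0.023095 and τ_data = 13/89.8 = 0.144766, so τ_n = 0.167861.
Rearranging for μ₀: μ₀ = (μ_n·τ_n − τ_data·x̄)/τ₀ = (10.4993·0.167861 − 0.144766·11.6) / 0.023095 = 0.083137/0.023095 ≈ 3.6.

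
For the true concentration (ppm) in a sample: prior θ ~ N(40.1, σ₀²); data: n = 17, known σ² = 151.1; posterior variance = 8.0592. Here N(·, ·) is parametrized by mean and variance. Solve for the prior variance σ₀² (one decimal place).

σ₀² = 86.4

For the Normal–Normal model with known σ², precisions add: τ_n = τ₀ + n/σ².
So 1/σ₀² = 1/8.0592 − 17/151.1 = 0.124082 − 0.112508 = 0.011574.
Hence σ₀² = 1/0.011574 ≈ 86.4.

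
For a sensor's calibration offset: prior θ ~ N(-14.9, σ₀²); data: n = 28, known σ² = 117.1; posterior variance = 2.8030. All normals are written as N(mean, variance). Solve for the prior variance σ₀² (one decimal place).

For the Normal–Normal model with known σ², precisions add: τ_n = τ₀ + n/σ².
So 1/σ₀² = 1/2.8030 − 28/117.1 = 0.356761 − 0.239112 = 0.117649.
Hence σ₀² = 1/0.117649 ≈ 8.5.

σ₀² = 8.5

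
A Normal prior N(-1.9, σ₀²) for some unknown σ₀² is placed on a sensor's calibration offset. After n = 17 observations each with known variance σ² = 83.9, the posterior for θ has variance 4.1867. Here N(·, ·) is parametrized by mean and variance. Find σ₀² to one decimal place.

Posterior precision equals prior precision plus data precision: 1/σ_n² = 1/σ₀² + n/σ².
So 1/σ₀² = 1/4.1867 − 17/83.9 = 0.238852 − 0.202622 = 0.036230.
Hence σ₀² = 1/0.036230 ≈ 27.6.

σ₀² = 27.6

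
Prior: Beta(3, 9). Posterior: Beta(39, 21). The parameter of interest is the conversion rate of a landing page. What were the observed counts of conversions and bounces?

Beta is conjugate to the binomial likelihood: posterior = Beta(α+s, β+f).
So s = 39 − 3 = 36 and f = 21 − 9 = 12.

36 conversions and 12 bounces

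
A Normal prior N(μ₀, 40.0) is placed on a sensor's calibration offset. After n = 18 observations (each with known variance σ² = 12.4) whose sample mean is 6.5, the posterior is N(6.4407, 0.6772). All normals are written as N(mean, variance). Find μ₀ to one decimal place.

μ₀ = 3.0

The posterior mean is a precision-weighted average: μ_n = (τ₀μ₀ + τ_data·x̄)/(τ₀+τ_data), with τ₀=1/σ₀² and τ_data=n/σ².
Here τ₀ = 1/40.0 = 0.025000 and τ_data = 18/12.4 = 1.451613, so τ_n = 1.476613.
Rearranging for μ₀: μ₀ = (μ_n·τ_n − τ_data·x̄)/τ₀ = (6.4407·1.476613 − 1.451613·6.5) / 0.025000 = 0.074937/0.025000 ≈ 3.0.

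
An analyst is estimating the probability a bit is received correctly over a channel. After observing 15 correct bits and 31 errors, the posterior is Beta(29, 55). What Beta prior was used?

Beta(14, 24)

Under Beta–binomial conjugacy the posterior parameters are (α+s, β+f).
So α = 29 − 15 = 14 and β = 55 − 31 = 24.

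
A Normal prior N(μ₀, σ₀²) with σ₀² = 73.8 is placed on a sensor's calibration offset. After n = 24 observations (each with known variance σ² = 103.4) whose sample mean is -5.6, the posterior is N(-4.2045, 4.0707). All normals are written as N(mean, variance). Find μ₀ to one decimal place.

μ₀ = 19.7

The posterior mean is a precision-weighted average: μ_n = (τ₀μ₀ + τ_data·x̄)/(τ₀+τ_data), with τ₀=1/σ₀² and τ_data=n/σ².
Here τ₀ = 1/73.8 = 0.013550 and τ_data = 24/103.4 = 0.232108, so τ_n = 0.245658.
Rearranging for μ₀: μ₀ = (μ_n·τ_n − τ_data·x̄)/τ₀ = (-4.2045·0.245658 − 0.232108·-5.6) / 0.013550 = 0.266936/0.013550 ≈ 19.7.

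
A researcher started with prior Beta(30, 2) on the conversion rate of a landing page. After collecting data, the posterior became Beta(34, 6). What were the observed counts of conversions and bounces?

Under Beta–binomial conjugacy the posterior parameters are (α+s, β+f).
Match parameters: s=34−30=4, f=6−2=4.

4 conversions and 4 bounces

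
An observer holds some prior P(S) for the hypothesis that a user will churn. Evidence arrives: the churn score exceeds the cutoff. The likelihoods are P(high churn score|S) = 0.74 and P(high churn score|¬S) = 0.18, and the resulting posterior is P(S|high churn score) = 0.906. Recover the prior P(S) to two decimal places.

Bayes' rule in odds form gives O(S|E) = O(S)·[P(E|S)/P(E|¬S)], hence O(S) = O(S|E)/LR.
Posterior odds = 0.906/(1−0.906) = 9.6383. LR = 0.74/0.18 = 4.1111.
Prior odds = 9.6383/4.1111 = 2.3445, so P(S) = 2.3445/(1+2.3445) ≈ 0.70.

P(S) = 0.70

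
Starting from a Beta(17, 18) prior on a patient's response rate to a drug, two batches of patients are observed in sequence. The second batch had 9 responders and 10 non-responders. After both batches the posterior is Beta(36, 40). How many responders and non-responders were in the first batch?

Because Beta–binomial updating is additive in the counts, the combined data contributed (α_post−α_prior, β_post−β_prior) successes and failures.
Total across both batches: 36−17=19 responders, 40−18=22 non-responders.
Subtract the second batch: 19−9=10 responders and 22−10=12 non-responders.

10 responders and 12 non-responders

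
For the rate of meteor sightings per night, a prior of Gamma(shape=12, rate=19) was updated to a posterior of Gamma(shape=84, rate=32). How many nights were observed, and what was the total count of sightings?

n = 13 nights with total 72 sightings

A Gamma(α, β) prior (rate parametrization) on a Poisson rate with n observations summing to S gives posterior Gamma(α+S, β+n).
Matching: Σxᵢ = 84 − 12 = 72 and n = 32 − 19 = 13.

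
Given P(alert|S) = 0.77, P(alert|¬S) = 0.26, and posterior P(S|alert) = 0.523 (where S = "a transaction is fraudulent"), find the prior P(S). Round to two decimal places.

Bayes' rule in odds form gives O(S|E) = O(S)·[P(E|S)/P(E|¬S)], hence O(S) = O(S|E)/LR.
Posterior odds = 0.523/(1−0.523) = 1.0964. LR = 0.77/0.26 = 2.9615.
Prior odds = 1.0964/2.9615 = 0.3702, so P(S) = 0.3702/(1+0.3702) ≈ 0.27.

P(S) = 0.27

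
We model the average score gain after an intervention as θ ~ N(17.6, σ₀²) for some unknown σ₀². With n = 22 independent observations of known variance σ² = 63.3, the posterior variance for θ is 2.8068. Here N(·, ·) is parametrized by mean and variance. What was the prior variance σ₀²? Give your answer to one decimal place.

Posterior precision equals prior precision plus data precision: 1/σ_n² = 1/σ₀² + n/σ².
So 1/σ₀² = 1/2.8068 − 22/63.3 = 0.356278 − 0.347551 = 0.008727.
Hence σ₀² = 1/0.008727 ≈ 114.6.

σ₀² = 114.6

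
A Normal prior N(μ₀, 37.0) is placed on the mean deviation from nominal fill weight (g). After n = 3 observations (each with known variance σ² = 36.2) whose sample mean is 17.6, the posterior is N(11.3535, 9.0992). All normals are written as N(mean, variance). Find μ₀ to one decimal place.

μ₀ = -7.8

The posterior mean is a precision-weighted average: μ_n = (τ₀μ₀ + τ_data·x̄)/(τ₀+τ_data), with τ₀=1/σ₀² and τ_data=n/σ².
Here τ₀ = 1/37.0 = 0.027027 and τ_data = 3/36.2 = 0.082873, so τ_n = 0.109900.
Rearranging for μ₀: μ₀ = (μ_n·τ_n − τ_data·x̄)/τ₀ = (11.3535·0.109900 − 0.082873·17.6) / 0.027027 = -0.210815/0.027027 ≈ -7.8.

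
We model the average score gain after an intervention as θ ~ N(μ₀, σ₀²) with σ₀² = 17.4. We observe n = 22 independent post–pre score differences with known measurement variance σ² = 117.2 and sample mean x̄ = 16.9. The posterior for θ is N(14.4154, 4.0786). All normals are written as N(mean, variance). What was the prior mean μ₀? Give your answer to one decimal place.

The posterior mean is a precision-weighted average: μ_n = (τ₀μ₀ + τ_data·x̄)/(τ₀+τ_data), with τ₀=1/σ₀² and τ_data=n/σ².
Here τ₀ = 1/17.4 = 0.057471 and τ_data = 22/117.2 = 0.187713, so τ_n = 0.245184.
Rearranging for μ₀: μ₀ = (μ_n·τ_n − τ_data·x̄)/τ₀ = (14.4154·0.245184 − 0.187713·16.9) / 0.057471 = 0.362076/0.057471 ≈ 6.3.

μ₀ = 6.3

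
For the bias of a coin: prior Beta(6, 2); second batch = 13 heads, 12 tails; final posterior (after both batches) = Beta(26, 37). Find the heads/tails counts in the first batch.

Sequential conjugate updates are equivalent to a single update on the pooled data, so total successes = posterior α − prior α and total failures = posterior β − prior β.
Total across both batches: 26−6=20 heads, 37−2=35 tails.
Subtract the second batch: 20−13=7 heads and 35−12=23 tails.

7 heads and 23 tails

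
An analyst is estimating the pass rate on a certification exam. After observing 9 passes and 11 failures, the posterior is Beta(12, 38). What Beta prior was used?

Beta(3, 27)

Beta is conjugate to the binomial likelihood: posterior = Beta(α+s, β+f).
Subtract the data counts: 12−9=3, 38−11=27.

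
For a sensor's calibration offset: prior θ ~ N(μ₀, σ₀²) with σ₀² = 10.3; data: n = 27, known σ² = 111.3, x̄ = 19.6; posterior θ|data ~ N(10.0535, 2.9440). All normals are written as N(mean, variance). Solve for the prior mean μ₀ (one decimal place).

The posterior mean is a precision-weighted average: μ_n = (τ₀μ₀ + τ_data·x̄)/(τ₀+τ_data), with τ₀=1/σ₀² and τ_data=n/σ².
Here τ₀ = 1/10.3 = 0.097087 and τ_data = 27/111.3 = 0.242588, so τ_n = 0.339675.
Rearranging for μ₀: μ₀ = (μ_n·τ_n − τ_data·x̄)/τ₀ = (10.0535·0.339675 − 0.242588·19.6) / 0.097087 = -1.339802/0.097087 ≈ -13.8.

μ₀ = -13.8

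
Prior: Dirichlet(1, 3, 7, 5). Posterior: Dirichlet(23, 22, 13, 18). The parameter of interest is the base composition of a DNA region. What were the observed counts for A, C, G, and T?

counts (22, 19, 6, 13)

For a Dirichlet(α) prior with multinomial counts c, the posterior is Dirichlet(α + c) componentwise.
Counts are posterior − prior componentwise: 23−1=22, 22−3=19, 13−7=6, 18−5=13.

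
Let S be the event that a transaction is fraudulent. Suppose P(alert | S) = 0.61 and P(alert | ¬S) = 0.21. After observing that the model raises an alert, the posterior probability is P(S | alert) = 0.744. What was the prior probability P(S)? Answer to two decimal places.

P(S) = 0.50

Bayes' rule in odds form gives O(S|E) = O(S)·[P(E|S)/P(E|¬S)], hence O(S) = O(S|E)/LR.
Posterior odds = 0.744/(1−0.744) = 2.9062. LR = 0.61/0.21 = 2.9048.
Prior odds = 2.9062/2.9048 = 1.0005, so P(S) = 1.0005/(1+1.0005) ≈ 0.50.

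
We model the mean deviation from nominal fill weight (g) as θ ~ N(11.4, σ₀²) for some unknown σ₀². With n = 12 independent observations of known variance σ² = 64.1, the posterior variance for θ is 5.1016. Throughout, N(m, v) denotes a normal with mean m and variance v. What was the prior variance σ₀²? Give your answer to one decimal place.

For the Normal–Normal model with known σ², precisions add: τ_n = τ₀ + n/σ².
So 1/σ₀² = 1/5.1016 − 12/64.1 = 0.196017 − 0.187207 = 0.008810.
Hence σ₀² = 1/0.008810 ≈ 113.5.

σ₀² = 113.5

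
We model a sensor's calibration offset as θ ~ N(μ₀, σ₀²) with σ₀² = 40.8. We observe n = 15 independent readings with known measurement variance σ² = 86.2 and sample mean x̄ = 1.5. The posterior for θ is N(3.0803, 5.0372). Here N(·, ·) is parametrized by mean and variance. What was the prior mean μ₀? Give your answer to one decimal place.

The posterior mean is a precision-weighted average: μ_n = (τ₀μ₀ + τ_data·x̄)/(τ₀+τ_data), with τ₀=1/σ₀² and τ_data=n/σ².
Here τ₀ = 1/40.8 = 0.024510 and τ_data = 15/86.2 = 0.174014, so τ_n = 0.198524.
Rearranging for μ₀: μ₀ = (μ_n·τ_n − τ_data·x̄)/τ₀ = (3.0803·0.198524 − 0.174014·1.5) / 0.024510 = 0.350492/0.024510 ≈ 14.3.

μ₀ = 14.3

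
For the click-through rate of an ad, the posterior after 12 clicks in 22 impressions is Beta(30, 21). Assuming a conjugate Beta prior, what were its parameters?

Beta(18, 11)

Under Beta–binomial conjugacy the posterior parameters are (a+s, b+f).
Subtract the data counts: 30−12=18, 21−10=11.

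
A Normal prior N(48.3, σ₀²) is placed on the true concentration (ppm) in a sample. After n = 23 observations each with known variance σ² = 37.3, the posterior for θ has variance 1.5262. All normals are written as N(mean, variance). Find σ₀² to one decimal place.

σ₀² = 25.9

For the Normal–Normal model with known σ², precisions add: τ_n = τ₀ + n/σ².
So 1/σ₀² = 1/1.5262 − 23/37.3 = 0.655222 − 0.616622 = 0.038600.
Hence σ₀² = 1/0.038600 ≈ 25.9.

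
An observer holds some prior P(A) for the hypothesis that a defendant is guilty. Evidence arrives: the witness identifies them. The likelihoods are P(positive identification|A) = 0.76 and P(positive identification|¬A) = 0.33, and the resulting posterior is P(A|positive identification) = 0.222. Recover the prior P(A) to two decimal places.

P(A) = 0.11

Bayes' rule in odds form gives O(A|E) = O(A)·[P(E|A)/P(E|¬A)], hence O(A) = O(A|E)/LR.
Posterior odds = 0.222/(1−0.222) = 0.2853. LR = 0.76/0.33 = 2.3030.
Prior odds = 0.2853/2.3030 = 0.1239, so P(A) = 0.1239/(1+0.1239) ≈ 0.11.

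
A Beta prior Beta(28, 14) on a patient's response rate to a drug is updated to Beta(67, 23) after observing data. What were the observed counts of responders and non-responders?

39 responders and 9 non-responders

Under Beta–binomial conjugacy the posterior parameters are (α+s, β+f).
So s = 67 − 28 = 39 and f = 23 − 14 = 9.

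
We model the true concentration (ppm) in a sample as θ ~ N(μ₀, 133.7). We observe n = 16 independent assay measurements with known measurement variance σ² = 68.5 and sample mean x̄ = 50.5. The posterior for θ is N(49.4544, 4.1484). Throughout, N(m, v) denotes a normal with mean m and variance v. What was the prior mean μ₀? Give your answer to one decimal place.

μ₀ = 16.8

The posterior mean is a precision-weighted average: μ_n = (τ₀μ₀ + τ_data·x̄)/(τ₀+τ_data), with τ₀=1/σ₀² and τ_data=n/σ².
Here τ₀ = 1/133.7 = 0.007479 and τ_data = 16/68.5 = 0.233577, so τ_n = 0.241056.
Rearranging for μ₀: μ₀ = (μ_n·τ_n − τ_data·x̄)/τ₀ = (49.4544·0.241056 − 0.233577·50.5) / 0.007479 = 0.125641/0.007479 ≈ 16.8.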